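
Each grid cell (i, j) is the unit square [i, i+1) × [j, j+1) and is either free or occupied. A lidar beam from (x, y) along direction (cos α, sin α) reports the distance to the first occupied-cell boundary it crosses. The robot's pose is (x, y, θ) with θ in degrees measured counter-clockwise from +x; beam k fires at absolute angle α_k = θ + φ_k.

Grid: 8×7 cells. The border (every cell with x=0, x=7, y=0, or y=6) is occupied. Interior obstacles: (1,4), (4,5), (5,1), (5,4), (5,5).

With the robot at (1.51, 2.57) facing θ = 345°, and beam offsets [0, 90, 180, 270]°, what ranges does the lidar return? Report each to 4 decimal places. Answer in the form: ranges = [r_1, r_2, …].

ranges = [3.6131, 1.4804, 0.5280, 1.6254]

beam 1: φ=0°, α=345°
  direction (0.9659, -0.2588); cell (1,2); t to first gridline: x 0.5073, y 2.2023 (then +1.0353 / +3.8637)
    (2,2) via x @ 0.5073
    (3,2) via x @ 1.5426
    (3,1) via y @ 2.2023
    (4,1) via x @ 2.5778
    (5,1) via x @ 3.6131  # hit
  → r_1 = 3.6131
beam 2: φ=90°, α=75°
  direction (0.2588, 0.9659); cell (1,2); t to first gridline: x 1.8932, y 0.4452 (then +3.8637 / +1.0353)
    (1,3) via y @ 0.4452
    (1,4) via y @ 1.4804  # hit
  → r_2 = 1.4804
beam 3: φ=180°, α=165°
  direction (-0.9659, 0.2588); cell (1,2); t to first gridline: x 0.5280, y 1.6614 (then +1.0353 / +3.8637)
    (0,2) via x @ 0.5280  # hit
  → r_3 = 0.5280
beam 4: φ=270°, α=255°
  direction (-0.2588, -0.9659); cell (1,2); t to first gridline: x 1.9705, y 0.5901 (then +3.8637 / +1.0353)
    (1,1) via y @ 0.5901
    (1,0) via y @ 1.6254  # hit
  → r_4 = 1.6254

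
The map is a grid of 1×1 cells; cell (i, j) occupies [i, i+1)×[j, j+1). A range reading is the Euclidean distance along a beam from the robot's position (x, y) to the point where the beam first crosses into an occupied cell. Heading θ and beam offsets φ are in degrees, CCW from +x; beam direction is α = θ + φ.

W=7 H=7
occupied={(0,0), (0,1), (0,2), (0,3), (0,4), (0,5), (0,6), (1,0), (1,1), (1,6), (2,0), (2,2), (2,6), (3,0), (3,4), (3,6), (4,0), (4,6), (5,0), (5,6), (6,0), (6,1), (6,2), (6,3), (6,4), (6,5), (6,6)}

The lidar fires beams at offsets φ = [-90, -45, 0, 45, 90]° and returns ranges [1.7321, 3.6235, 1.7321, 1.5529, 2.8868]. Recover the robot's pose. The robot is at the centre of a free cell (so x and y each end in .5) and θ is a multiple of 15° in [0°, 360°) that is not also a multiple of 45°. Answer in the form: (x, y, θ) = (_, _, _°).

Enumerate (i+0.5, j+0.5, θ) over the 22 free cells and 16 admissible headings. For each, cast all 5 beams and compare to the given ranges.
  (5.5, 3.5, 300°): beam 1 = 2.8868 ≠ 1.7321 ✗
  (1.5, 4.5, 240°): beam 1 = 0.5774 ≠ 1.7321 ✗
  (3.5, 5.5, 60°): beam 1 = 2.8868 ≠ 1.7321 ✗
  …
  (4.5, 2.5, 120°): r_1=1.7321, r_2=3.6235, r_3=1.7321, r_4=1.5529, r_5=2.8868 — all match ✓
Unique over the lattice → pose = (4.5, 2.5, 120°).

(x, y, θ) = (4.5, 2.5, 120°)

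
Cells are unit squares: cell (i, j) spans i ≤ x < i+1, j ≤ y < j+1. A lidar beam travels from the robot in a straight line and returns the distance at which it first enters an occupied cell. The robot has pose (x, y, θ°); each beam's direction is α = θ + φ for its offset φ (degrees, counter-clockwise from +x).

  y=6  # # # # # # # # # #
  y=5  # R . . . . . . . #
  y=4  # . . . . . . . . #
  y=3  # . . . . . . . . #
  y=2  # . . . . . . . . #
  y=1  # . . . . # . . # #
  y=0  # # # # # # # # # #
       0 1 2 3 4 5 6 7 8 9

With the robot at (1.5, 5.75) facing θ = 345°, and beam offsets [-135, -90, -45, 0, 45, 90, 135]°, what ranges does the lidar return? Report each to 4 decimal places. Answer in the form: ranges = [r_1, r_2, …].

beam 1: φ=-135°, α=210°
  d=(-0.8660,-0.5000)  start (1,5)  tX=0.5774 tY=1.5000  stride 1/|dx|=1.1547 1/|dy|=2.0000
    cross x-line → (0,5), t=0.5774 (wall)
  → r_1 = 0.5774
beam 2: φ=-90°, α=255°
  d=(-0.2588,-0.9659)  start (1,5)  tX=1.9319 tY=0.7765  stride 1/|dx|=3.8637 1/|dy|=1.0353
    cross y-line → (1,4), t=0.7765
    cross y-line → (1,3), t=1.8117
    cross x-line → (0,3), t=1.9319 (wall)
  → r_2 = 1.9319
beam 3: φ=-45°, α=300°
  d=(0.5000,-0.8660)  start (1,5)  tX=1.0000 tY=0.8660  stride 1/|dx|=2.0000 1/|dy|=1.1547
    cross y-line → (1,4), t=0.8660
    cross x-line → (2,4), t=1.0000
    cross y-line → (2,3), t=2.0207
    cross x-line → (3,3), t=3.0000
    cross y-line → (3,2), t=3.1754
    cross y-line → (3,1), t=4.3301
    cross x-line → (4,1), t=5.0000
    cross y-line → (4,0), t=5.4848 (wall)
  → r_3 = 5.4848
beam 4: φ=0°, α=345°
  d=(0.9659,-0.2588)  start (1,5)  tX=0.5176 tY=2.8978  stride 1/|dx|=1.0353 1/|dy|=3.8637
    cross x-line → (2,5), t=0.5176
    cross x-line → (3,5), t=1.5529
    cross x-line → (4,5), t=2.5882
    cross y-line → (4,4), t=2.8978
    cross x-line → (5,4), t=3.6235
    cross x-line → (6,4), t=4.6587
    cross x-line → (7,4), t=5.6940
    cross x-line → (8,4), t=6.7293
    cross y-line → (8,3), t=6.7615
    cross x-line → (9,3), t=7.7646 (wall)
  → r_4 = 7.7646
beam 5: φ=45°, α=30°
  d=(0.8660,0.5000)  start (1,5)  tX=0.5774 tY=0.5000  stride 1/|dx|=1.1547 1/|dy|=2.0000
    cross y-line → (1,6), t=0.5000 (wall)
  → r_5 = 0.5000
beam 6: φ=90°, α=75°
  d=(0.2588,0.9659)  start (1,5)  tX=1.9319 tY=0.2588  stride 1/|dx|=3.8637 1/|dy|=1.0353
    cross y-line → (1,6), t=0.2588 (wall)
  → r_6 = 0.2588
beam 7: φ=135°, α=120°
  d=(-0.5000,0.8660)  start (1,5)  tX=1.0000 tY=0.2887  stride 1/|dx|=2.0000 1/|dy|=1.1547
    cross y-line → (1,6), t=0.2887 (wall)
  → r_7 = 0.2887

ranges = [0.5774, 1.9319, 5.4848, 7.7646, 0.5000, 0.2588, 0.2887]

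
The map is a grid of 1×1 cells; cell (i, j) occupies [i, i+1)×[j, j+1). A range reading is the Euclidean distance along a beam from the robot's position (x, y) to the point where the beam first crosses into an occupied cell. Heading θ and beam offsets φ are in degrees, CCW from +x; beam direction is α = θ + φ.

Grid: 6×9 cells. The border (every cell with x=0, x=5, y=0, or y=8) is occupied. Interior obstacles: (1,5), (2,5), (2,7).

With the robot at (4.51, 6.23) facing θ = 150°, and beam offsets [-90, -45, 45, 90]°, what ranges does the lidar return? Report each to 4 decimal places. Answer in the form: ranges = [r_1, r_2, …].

ranges = [0.9800, 1.8324, 1.5633, 6.0391]

beam 1: φ=-90°, α=60°
  dir = (cos 60°, sin 60°) = (0.5000, 0.8660); from cell (4,6)
  next x-line at t=0.9800, next y-line at t=0.8891; Δt_x=2.0000, Δt_y=1.1547
    y: enter (4,7) at t=0.8891
    x: enter (5,7) at t=0.9800 ← occupied
  → r_1 = 0.9800
beam 2: φ=-45°, α=105°
  dir = (cos 105°, sin 105°) = (-0.2588, 0.9659); from cell (4,6)
  next x-line at t=1.9705, next y-line at t=0.7972; Δt_x=3.8637, Δt_y=1.0353
    y: enter (4,7) at t=0.7972
    y: enter (4,8) at t=1.8324 ← occupied
  → r_2 = 1.8324
beam 3: φ=45°, α=195°
  dir = (cos 195°, sin 195°) = (-0.9659, -0.2588); from cell (4,6)
  next x-line at t=0.5280, next y-line at t=0.8887; Δt_x=1.0353, Δt_y=3.8637
    x: enter (3,6) at t=0.5280
    y: enter (3,5) at t=0.8887
    x: enter (2,5) at t=1.5633 ← occupied
  → r_3 = 1.5633
beam 4: φ=90°, α=240°
  dir = (cos 240°, sin 240°) = (-0.5000, -0.8660); from cell (4,6)
  next x-line at t=1.0200, next y-line at t=0.2656; Δt_x=2.0000, Δt_y=1.1547
    y: enter (4,5) at t=0.2656
    x: enter (3,5) at t=1.0200
    y: enter (3,4) at t=1.4203
    y: enter (3,3) at t=2.5750
    x: enter (2,3) at t=3.0200
    y: enter (2,2) at t=3.7297
    y: enter (2,1) at t=4.8844
    x: enter (1,1) at t=5.0200
    y: enter (1,0) at t=6.0391 ← occupied
  → r_4 = 6.0391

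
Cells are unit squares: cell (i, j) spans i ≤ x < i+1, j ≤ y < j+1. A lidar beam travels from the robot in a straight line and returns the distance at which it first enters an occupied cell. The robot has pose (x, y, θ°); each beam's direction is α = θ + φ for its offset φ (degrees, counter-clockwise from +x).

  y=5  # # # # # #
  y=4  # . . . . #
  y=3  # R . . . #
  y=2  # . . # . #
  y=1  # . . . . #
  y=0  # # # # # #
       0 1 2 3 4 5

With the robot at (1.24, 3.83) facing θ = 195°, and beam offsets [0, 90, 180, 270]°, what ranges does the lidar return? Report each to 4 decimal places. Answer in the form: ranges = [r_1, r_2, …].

beam 1: φ=0°, α=195°
  direction (-0.9659, -0.2588); cell (1,3); t to first gridline: x 0.2485, y 3.2069 (then +1.0353 / +3.8637)
    (0,3) via x @ 0.2485  # hit
  → r_1 = 0.2485
beam 2: φ=90°, α=285°
  direction (0.2588, -0.9659); cell (1,3); t to first gridline: x 2.9364, y 0.8593 (then +3.8637 / +1.0353)
    (1,2) via y @ 0.8593
    (1,1) via y @ 1.8946
    (1,0) via y @ 2.9298  # hit
  → r_2 = 2.9298
beam 3: φ=180°, α=15°
  direction (0.9659, 0.2588); cell (1,3); t to first gridline: x 0.7868, y 0.6568 (then +1.0353 / +3.8637)
    (1,4) via y @ 0.6568
    (2,4) via x @ 0.7868
    (3,4) via x @ 1.8221
    (4,4) via x @ 2.8574
    (5,4) via x @ 3.8926  # hit
  → r_3 = 3.8926
beam 4: φ=270°, α=105°
  direction (-0.2588, 0.9659); cell (1,3); t to first gridline: x 0.9273, y 0.1760 (then +3.8637 / +1.0353)
    (1,4) via y @ 0.1760
    (0,4) via x @ 0.9273  # hit
  → r_4 = 0.9273

ranges = [0.2485, 2.9298, 3.8926, 0.9273]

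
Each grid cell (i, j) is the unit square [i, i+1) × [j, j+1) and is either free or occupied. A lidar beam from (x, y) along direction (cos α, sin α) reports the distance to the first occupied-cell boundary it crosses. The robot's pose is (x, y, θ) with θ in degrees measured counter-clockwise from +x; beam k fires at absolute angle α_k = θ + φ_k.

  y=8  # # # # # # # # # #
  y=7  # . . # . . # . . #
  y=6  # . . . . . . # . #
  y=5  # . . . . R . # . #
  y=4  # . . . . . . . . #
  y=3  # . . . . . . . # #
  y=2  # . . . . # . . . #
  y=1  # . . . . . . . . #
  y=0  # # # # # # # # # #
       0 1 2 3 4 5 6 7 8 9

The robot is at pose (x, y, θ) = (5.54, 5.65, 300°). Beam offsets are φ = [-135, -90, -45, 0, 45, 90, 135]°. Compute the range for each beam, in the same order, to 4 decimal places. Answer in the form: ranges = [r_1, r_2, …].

beam 1: φ=-135°, α=165°
  cosα=-0.9659 sinα=0.2588 | (5,5) | tMaxX 0.5590 tMaxY 1.3523 | tΔX 1.0353 tΔY 3.8637
    t=0.5590 [x] (4,5)
    t=1.3523 [y] (4,6)
    t=1.5943 [x] (3,6)
    t=2.6296 [x] (2,6)
    t=3.6649 [x] (1,6)
    t=4.7002 [x] (0,6) — stop
  → r_1 = 4.7002
beam 2: φ=-90°, α=210°
  cosα=-0.8660 sinα=-0.5000 | (5,5) | tMaxX 0.6235 tMaxY 1.3000 | tΔX 1.1547 tΔY 2.0000
    t=0.6235 [x] (4,5)
    t=1.3000 [y] (4,4)
    t=1.7782 [x] (3,4)
    t=2.9329 [x] (2,4)
    t=3.3000 [y] (2,3)
    t=4.0876 [x] (1,3)
    t=5.2423 [x] (0,3) — stop
  → r_2 = 5.2423
beam 3: φ=-45°, α=255°
  cosα=-0.2588 sinα=-0.9659 | (5,5) | tMaxX 2.0864 tMaxY 0.6729 | tΔX 3.8637 tΔY 1.0353
    t=0.6729 [y] (5,4)
    t=1.7082 [y] (5,3)
    t=2.0864 [x] (4,3)
    t=2.7435 [y] (4,2)
    t=3.7788 [y] (4,1)
    t=4.8140 [y] (4,0) — stop
  → r_3 = 4.8140
beam 4: φ=0°, α=300°
  cosα=0.5000 sinα=-0.8660 | (5,5) | tMaxX 0.9200 tMaxY 0.7506 | tΔX 2.0000 tΔY 1.1547
    t=0.7506 [y] (5,4)
    t=0.9200 [x] (6,4)
    t=1.9053 [y] (6,3)
    t=2.9200 [x] (7,3)
    t=3.0600 [y] (7,2)
    t=4.2147 [y] (7,1)
    t=4.9200 [x] (8,1)
    t=5.3694 [y] (8,0) — stop
  → r_4 = 5.3694
beam 5: φ=45°, α=345°
  cosα=0.9659 sinα=-0.2588 | (5,5) | tMaxX 0.4762 tMaxY 2.5114 | tΔX 1.0353 tΔY 3.8637
    t=0.4762 [x] (6,5)
    t=1.5115 [x] (7,5) — stop
  → r_5 = 1.5115
beam 6: φ=90°, α=30°
  cosα=0.8660 sinα=0.5000 | (5,5) | tMaxX 0.5312 tMaxY 0.7000 | tΔX 1.1547 tΔY 2.0000
    t=0.5312 [x] (6,5)
    t=0.7000 [y] (6,6)
    t=1.6859 [x] (7,6) — stop
  → r_6 = 1.6859
beam 7: φ=135°, α=75°
  cosα=0.2588 sinα=0.9659 | (5,5) | tMaxX 1.7773 tMaxY 0.3623 | tΔX 3.8637 tΔY 1.0353
    t=0.3623 [y] (5,6)
    t=1.3976 [y] (5,7)
    t=1.7773 [x] (6,7) — stop
  → r_7 = 1.7773

ranges = [4.7002, 5.2423, 4.8140, 5.3694, 1.5115, 1.6859, 1.7773]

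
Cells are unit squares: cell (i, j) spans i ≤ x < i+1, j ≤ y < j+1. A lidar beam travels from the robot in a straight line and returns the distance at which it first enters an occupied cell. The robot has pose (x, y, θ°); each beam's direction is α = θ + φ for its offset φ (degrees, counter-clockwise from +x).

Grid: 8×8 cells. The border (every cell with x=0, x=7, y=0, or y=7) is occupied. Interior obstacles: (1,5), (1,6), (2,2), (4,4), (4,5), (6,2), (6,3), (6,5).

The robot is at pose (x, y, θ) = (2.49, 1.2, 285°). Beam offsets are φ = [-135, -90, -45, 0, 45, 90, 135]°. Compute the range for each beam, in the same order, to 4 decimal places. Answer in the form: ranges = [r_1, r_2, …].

beam 1: φ=-135°, α=150°
  dir = (cos 150°, sin 150°) = (-0.8660, 0.5000); from cell (2,1)
  next x-line at t=0.5658, next y-line at t=1.6000; Δt_x=1.1547, Δt_y=2.0000
    x: enter (1,1) at t=0.5658
    y: enter (1,2) at t=1.6000
    x: enter (0,2) at t=1.7205 ← occupied
  → r_1 = 1.7205
beam 2: φ=-90°, α=195°
  dir = (cos 195°, sin 195°) = (-0.9659, -0.2588); from cell (2,1)
  next x-line at t=0.5073, next y-line at t=0.7727; Δt_x=1.0353, Δt_y=3.8637
    x: enter (1,1) at t=0.5073
    y: enter (1,0) at t=0.7727 ← occupied
  → r_2 = 0.7727
beam 3: φ=-45°, α=240°
  dir = (cos 240°, sin 240°) = (-0.5000, -0.8660); from cell (2,1)
  next x-line at t=0.9800, next y-line at t=0.2309; Δt_x=2.0000, Δt_y=1.1547
    y: enter (2,0) at t=0.2309 ← occupied
  → r_3 = 0.2309
beam 4: φ=0°, α=285°
  dir = (cos 285°, sin 285°) = (0.2588, -0.9659); from cell (2,1)
  next x-line at t=1.9705, next y-line at t=0.2071; Δt_x=3.8637, Δt_y=1.0353
    y: enter (2,0) at t=0.2071 ← occupied
  → r_4 = 0.2071
beam 5: φ=45°, α=330°
  dir = (cos 330°, sin 330°) = (0.8660, -0.5000); from cell (2,1)
  next x-line at t=0.5889, next y-line at t=0.4000; Δt_x=1.1547, Δt_y=2.0000
    y: enter (2,0) at t=0.4000 ← occupied
  → r_5 = 0.4000
beam 6: φ=90°, α=15°
  dir = (cos 15°, sin 15°) = (0.9659, 0.2588); from cell (2,1)
  next x-line at t=0.5280, next y-line at t=3.0910; Δt_x=1.0353, Δt_y=3.8637
    x: enter (3,1) at t=0.5280
    x: enter (4,1) at t=1.5633
    x: enter (5,1) at t=2.5985
    y: enter (5,2) at t=3.0910
    x: enter (6,2) at t=3.6338 ← occupied
  → r_6 = 3.6338
beam 7: φ=135°, α=60°
  dir = (cos 60°, sin 60°) = (0.5000, 0.8660); from cell (2,1)
  next x-line at t=1.0200, next y-line at t=0.9238; Δt_x=2.0000, Δt_y=1.1547
    y: enter (2,2) at t=0.9238 ← occupied
  → r_7 = 0.9238

ranges = [1.7205, 0.7727, 0.2309, 0.2071, 0.4000, 3.6338, 0.9238]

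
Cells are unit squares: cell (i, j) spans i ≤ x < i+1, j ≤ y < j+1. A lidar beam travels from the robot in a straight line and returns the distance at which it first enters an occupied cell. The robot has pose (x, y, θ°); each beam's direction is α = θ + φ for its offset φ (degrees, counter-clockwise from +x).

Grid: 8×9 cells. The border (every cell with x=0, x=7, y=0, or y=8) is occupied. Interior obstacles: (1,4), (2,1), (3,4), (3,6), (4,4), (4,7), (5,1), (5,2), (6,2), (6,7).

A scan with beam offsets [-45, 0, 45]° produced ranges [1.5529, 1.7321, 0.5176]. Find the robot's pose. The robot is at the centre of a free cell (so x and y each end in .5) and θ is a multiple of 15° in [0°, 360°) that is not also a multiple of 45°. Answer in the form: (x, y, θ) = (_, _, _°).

(x, y, θ) = (2.5, 2.5, 210°)

Candidates: 32 free-cell centres × 16 headings = 512 poses. Raycast each; keep the one whose scan matches to 4 dp.
  (3.5, 1.5, 120°): beam 1 = 2.5882 ≠ 1.5529 ✗
  (2.5, 7.5, 195°): beam 1 = 1.0000 ≠ 1.5529 ✗
  (2.5, 3.5, 105°): beam 1 = 1.0000 ≠ 1.5529 ✗
  (2.5, 6.5, 240°): beam 3 = 1.9319 ≠ 0.5176 ✗
  …
  (2.5, 2.5, 210°): r_1=1.5529, r_2=1.7321, r_3=0.5176 — all match ✓
Unique over the lattice → pose = (2.5, 2.5, 210°).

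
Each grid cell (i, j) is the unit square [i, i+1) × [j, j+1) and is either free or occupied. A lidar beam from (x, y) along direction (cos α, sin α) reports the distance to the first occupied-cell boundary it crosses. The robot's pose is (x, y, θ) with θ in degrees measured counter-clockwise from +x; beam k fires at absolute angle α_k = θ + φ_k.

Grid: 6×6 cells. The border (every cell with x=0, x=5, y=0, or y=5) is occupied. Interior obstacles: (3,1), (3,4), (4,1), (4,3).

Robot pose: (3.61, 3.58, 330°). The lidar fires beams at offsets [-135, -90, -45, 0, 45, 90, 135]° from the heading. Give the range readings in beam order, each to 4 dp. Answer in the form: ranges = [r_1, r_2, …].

ranges = [2.7021, 2.9791, 1.6357, 0.4503, 0.4038, 0.4850, 0.4348]

beam 1: φ=-135°, α=195°
  direction (-0.9659, -0.2588); cell (3,3); t to first gridline: x 0.6315, y 2.2409 (then +1.0353 / +3.8637)
    (2,3) via x @ 0.6315
    (1,3) via x @ 1.6668
    (1,2) via y @ 2.2409
    (0,2) via x @ 2.7021  # hit
  → r_1 = 2.7021
beam 2: φ=-90°, α=240°
  direction (-0.5000, -0.8660); cell (3,3); t to first gridline: x 1.2200, y 0.6697 (then +2.0000 / +1.1547)
    (3,2) via y @ 0.6697
    (2,2) via x @ 1.2200
    (2,1) via y @ 1.8244
    (2,0) via y @ 2.9791  # hit
  → r_2 = 2.9791
beam 3: φ=-45°, α=285°
  direction (0.2588, -0.9659); cell (3,3); t to first gridline: x 1.5068, y 0.6005 (then +3.8637 / +1.0353)
    (3,2) via y @ 0.6005
    (4,2) via x @ 1.5068
    (4,1) via y @ 1.6357  # hit
  → r_3 = 1.6357
beam 4: φ=0°, α=330°
  direction (0.8660, -0.5000); cell (3,3); t to first gridline: x 0.4503, y 1.1600 (then +1.1547 / +2.0000)
    (4,3) via x @ 0.4503  # hit
  → r_4 = 0.4503
beam 5: φ=45°, α=15°
  direction (0.9659, 0.2588); cell (3,3); t to first gridline: x 0.4038, y 1.6228 (then +1.0353 / +3.8637)
    (4,3) via x @ 0.4038  # hit
  → r_5 = 0.4038
beam 6: φ=90°, α=60°
  direction (0.5000, 0.8660); cell (3,3); t to first gridline: x 0.7800, y 0.4850 (then +2.0000 / +1.1547)
    (3,4) via y @ 0.4850  # hit
  → r_6 = 0.4850
beam 7: φ=135°, α=105°
  direction (-0.2588, 0.9659); cell (3,3); t to first gridline: x 2.3569, y 0.4348 (then +3.8637 / +1.0353)
    (3,4) via y @ 0.4348  # hit
  → r_7 = 0.4348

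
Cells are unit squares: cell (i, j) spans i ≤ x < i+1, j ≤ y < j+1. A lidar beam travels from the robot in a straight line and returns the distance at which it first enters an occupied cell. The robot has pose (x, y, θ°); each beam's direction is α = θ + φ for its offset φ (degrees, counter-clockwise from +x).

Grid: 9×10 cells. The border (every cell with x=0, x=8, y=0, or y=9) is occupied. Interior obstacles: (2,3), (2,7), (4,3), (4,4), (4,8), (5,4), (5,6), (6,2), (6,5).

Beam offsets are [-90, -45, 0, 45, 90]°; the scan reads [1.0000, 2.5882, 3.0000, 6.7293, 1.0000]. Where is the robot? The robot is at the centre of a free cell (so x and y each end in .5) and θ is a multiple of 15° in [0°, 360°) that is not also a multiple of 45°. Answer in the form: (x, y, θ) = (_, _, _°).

(x, y, θ) = (1.5, 6.5, 330°)

Candidates: 47 free-cell centres × 16 headings = 752 poses. Raycast each; keep the one whose scan matches to 4 dp.
  (4.5, 7.5, 210°): beam 1 = 0.5774 ≠ 1.0000 ✗
  (5.5, 2.5, 285°): beam 1 = 4.6587 ≠ 1.0000 ✗
  (6.5, 6.5, 345°): beam 1 = 0.5176 ≠ 1.0000 ✗
  (4.5, 5.5, 285°): beam 1 = 3.6235 ≠ 1.0000 ✗
  …
  (1.5, 6.5, 330°): r_1=1.0000, r_2=2.5882, r_3=3.0000, r_4=6.7293, r_5=1.0000 — all match ✓
Unique over the lattice → pose = (1.5, 6.5, 330°).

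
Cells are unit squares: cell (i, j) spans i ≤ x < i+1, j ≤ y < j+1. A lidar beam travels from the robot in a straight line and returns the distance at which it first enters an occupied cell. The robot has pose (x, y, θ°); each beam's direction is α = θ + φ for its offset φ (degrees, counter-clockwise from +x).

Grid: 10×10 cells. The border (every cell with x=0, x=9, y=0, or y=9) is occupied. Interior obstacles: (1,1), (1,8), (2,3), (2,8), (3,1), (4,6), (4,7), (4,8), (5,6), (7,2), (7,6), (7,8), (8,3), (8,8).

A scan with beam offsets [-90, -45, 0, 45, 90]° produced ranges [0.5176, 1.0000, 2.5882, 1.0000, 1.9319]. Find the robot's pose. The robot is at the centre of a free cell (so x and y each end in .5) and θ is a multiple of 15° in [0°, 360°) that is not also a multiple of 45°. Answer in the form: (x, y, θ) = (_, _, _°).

(x, y, θ) = (8.5, 7.5, 195°)

Enumerate (i+0.5, j+0.5, θ) over the 50 free cells and 16 admissible headings. For each, cast all 5 beams and compare to the given ranges.
  (6.5, 3.5, 210°): beam 1 = 2.8868 ≠ 0.5176 ✗
  (2.5, 1.5, 300°): beam 1 = 0.5774 ≠ 0.5176 ✗
  (3.5, 8.5, 30°): beam 1 = 1.0000 ≠ 0.5176 ✗
  (6.5, 6.5, 150°): beam 1 = 1.7321 ≠ 0.5176 ✗
  (3.5, 7.5, 75°): beam 2 = 0.5774 ≠ 1.0000 ✗
  …
  (8.5, 7.5, 195°): r_1=0.5176, r_2=1.0000, r_3=2.5882, r_4=1.0000, r_5=1.9319 — all match ✓
Only this pose fits every beam.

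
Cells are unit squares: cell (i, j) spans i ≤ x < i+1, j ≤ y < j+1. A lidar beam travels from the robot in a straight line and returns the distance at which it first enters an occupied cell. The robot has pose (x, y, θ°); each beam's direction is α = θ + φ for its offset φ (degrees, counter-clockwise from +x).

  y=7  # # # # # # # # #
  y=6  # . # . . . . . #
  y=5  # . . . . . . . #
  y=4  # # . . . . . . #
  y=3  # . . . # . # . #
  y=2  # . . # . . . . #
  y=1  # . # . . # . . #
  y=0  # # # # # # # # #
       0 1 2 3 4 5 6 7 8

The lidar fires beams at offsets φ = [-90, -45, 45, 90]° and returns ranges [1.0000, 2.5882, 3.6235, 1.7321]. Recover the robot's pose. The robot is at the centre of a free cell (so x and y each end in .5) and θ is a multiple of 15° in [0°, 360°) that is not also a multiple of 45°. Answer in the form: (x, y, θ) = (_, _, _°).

(x, y, θ) = (3.5, 5.5, 210°)

Enumerate (i+0.5, j+0.5, θ) over the 35 free cells and 16 admissible headings. For each, cast all 4 beams and compare to the given ranges.
  (1.5, 5.5, 285°): beam 1 = 0.5176 ≠ 1.0000 ✗
  (5.5, 6.5, 255°): beam 1 = 1.9319 ≠ 1.0000 ✗
  (5.5, 6.5, 195°): beam 1 = 0.5176 ≠ 1.0000 ✗
  …
  (3.5, 5.5, 210°): r_1=1.0000, r_2=2.5882, r_3=3.6235, r_4=1.7321 — all match ✓
Only this pose fits every beam.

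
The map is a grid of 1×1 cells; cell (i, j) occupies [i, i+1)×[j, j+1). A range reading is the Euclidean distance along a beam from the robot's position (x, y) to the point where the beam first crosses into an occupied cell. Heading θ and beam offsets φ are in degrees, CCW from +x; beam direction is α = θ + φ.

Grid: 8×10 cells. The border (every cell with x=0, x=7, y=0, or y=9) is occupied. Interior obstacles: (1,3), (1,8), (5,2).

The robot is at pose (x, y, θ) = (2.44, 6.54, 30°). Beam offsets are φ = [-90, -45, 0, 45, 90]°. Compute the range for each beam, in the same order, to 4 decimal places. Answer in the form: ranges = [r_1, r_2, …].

beam 1: φ=-90°, α=300°
  d=(0.5000,-0.8660)  start (2,6)  tX=1.1200 tY=0.6235  stride 1/|dx|=2.0000 1/|dy|=1.1547
    cross y-line → (2,5), t=0.6235
    cross x-line → (3,5), t=1.1200
    cross y-line → (3,4), t=1.7782
    cross y-line → (3,3), t=2.9329
    cross x-line → (4,3), t=3.1200
    cross y-line → (4,2), t=4.0876
    cross x-line → (5,2), t=5.1200 (wall)
  → r_1 = 5.1200
beam 2: φ=-45°, α=345°
  d=(0.9659,-0.2588)  start (2,6)  tX=0.5798 tY=2.0864  stride 1/|dx|=1.0353 1/|dy|=3.8637
    cross x-line → (3,6), t=0.5798
    cross x-line → (4,6), t=1.6150
    cross y-line → (4,5), t=2.0864
    cross x-line → (5,5), t=2.6503
    cross x-line → (6,5), t=3.6856
    cross x-line → (7,5), t=4.7209 (wall)
  → r_2 = 4.7209
beam 3: φ=0°, α=30°
  d=(0.8660,0.5000)  start (2,6)  tX=0.6466 tY=0.9200  stride 1/|dx|=1.1547 1/|dy|=2.0000
    cross x-line → (3,6), t=0.6466
    cross y-line → (3,7), t=0.9200
    cross x-line → (4,7), t=1.8013
    cross y-line → (4,8), t=2.9200
    cross x-line → (5,8), t=2.9560
    cross x-line → (6,8), t=4.1107
    cross y-line → (6,9), t=4.9200 (wall)
  → r_3 = 4.9200
beam 4: φ=45°, α=75°
  d=(0.2588,0.9659)  start (2,6)  tX=2.1637 tY=0.4762  stride 1/|dx|=3.8637 1/|dy|=1.0353
    cross y-line → (2,7), t=0.4762
    cross y-line → (2,8), t=1.5115
    cross x-line → (3,8), t=2.1637
    cross y-line → (3,9), t=2.5468 (wall)
  → r_4 = 2.5468
beam 5: φ=90°, α=120°
  d=(-0.5000,0.8660)  start (2,6)  tX=0.8800 tY=0.5312  stride 1/|dx|=2.0000 1/|dy|=1.1547
    cross y-line → (2,7), t=0.5312
    cross x-line → (1,7), t=0.8800
    cross y-line → (1,8), t=1.6859 (wall)
  → r_5 = 1.6859

ranges = [5.1200, 4.7209, 4.9200, 2.5468, 1.6859]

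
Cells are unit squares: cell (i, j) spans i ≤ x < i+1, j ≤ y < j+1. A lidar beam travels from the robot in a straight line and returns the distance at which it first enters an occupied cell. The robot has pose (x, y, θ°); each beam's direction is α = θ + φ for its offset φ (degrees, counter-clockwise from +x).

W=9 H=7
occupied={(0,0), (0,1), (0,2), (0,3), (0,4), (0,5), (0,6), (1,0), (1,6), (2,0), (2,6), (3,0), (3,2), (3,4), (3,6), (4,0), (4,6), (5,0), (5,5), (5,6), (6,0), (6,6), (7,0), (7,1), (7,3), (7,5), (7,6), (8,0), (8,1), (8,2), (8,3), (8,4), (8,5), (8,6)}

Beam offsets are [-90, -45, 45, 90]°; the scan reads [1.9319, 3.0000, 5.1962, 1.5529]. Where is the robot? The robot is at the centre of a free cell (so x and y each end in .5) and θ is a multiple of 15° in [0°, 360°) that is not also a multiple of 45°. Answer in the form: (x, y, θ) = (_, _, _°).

(x, y, θ) = (5.5, 2.5, 105°)

Enumerate (i+0.5, j+0.5, θ) over the 29 free cells and 16 admissible headings. For each, cast all 4 beams and compare to the given ranges.
  (2.5, 1.5, 165°): beam 1 = 2.5882 ≠ 1.9319 ✗
  (3.5, 5.5, 150°): beam 1 = 0.5774 ≠ 1.9319 ✗
  (6.5, 2.5, 30°): beam 1 = 1.0000 ≠ 1.9319 ✗
  …
  (5.5, 2.5, 105°): r_1=1.9319, r_2=3.0000, r_3=5.1962, r_4=1.5529 — all match ✓
Unique over the lattice → pose = (5.5, 2.5, 105°).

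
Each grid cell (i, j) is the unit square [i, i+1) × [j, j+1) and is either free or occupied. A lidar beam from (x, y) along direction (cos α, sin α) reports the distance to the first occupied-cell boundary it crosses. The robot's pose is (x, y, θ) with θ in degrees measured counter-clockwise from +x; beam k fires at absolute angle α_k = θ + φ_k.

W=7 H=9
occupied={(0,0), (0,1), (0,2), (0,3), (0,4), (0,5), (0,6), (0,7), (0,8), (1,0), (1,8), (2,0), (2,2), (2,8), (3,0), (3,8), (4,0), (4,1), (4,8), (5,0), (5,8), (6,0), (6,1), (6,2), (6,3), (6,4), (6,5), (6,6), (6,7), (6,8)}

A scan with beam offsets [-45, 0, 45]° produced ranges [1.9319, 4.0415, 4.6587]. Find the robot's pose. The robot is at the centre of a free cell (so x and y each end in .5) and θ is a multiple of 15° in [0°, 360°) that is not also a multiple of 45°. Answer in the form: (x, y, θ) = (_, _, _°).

The pose lattice has 33·16 = 528 candidates. Test each by forward raycasting.
  (5.5, 6.5, 105°): beam 1 = 1.0000 ≠ 1.9319 ✗
  (5.5, 4.5, 210°): beam 1 = 4.6587 ≠ 1.9319 ✗
  (4.5, 4.5, 285°): beam 1 = 4.0415 ≠ 1.9319 ✗
  (4.5, 2.5, 285°): beam 1 = 0.5774 ≠ 1.9319 ✗
  …
  (5.5, 4.5, 120°): r_1=1.9319, r_2=4.0415, r_3=4.6587 — all match ✓
No second candidate reproduces the full scan.

(x, y, θ) = (5.5, 4.5, 120°)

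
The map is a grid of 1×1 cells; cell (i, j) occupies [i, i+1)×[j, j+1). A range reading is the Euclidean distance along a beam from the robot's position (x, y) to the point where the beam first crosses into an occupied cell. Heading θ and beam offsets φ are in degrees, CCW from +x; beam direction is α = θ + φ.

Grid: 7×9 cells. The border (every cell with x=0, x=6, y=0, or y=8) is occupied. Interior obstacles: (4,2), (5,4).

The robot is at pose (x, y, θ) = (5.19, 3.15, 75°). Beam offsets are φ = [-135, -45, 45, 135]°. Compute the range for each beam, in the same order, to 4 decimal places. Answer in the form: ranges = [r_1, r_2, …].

beam 1: φ=-135°, α=300°
  d=(0.5000,-0.8660)  start (5,3)  tX=1.6200 tY=0.1732  stride 1/|dx|=2.0000 1/|dy|=1.1547
    cross y-line → (5,2), t=0.1732
    cross y-line → (5,1), t=1.3279
    cross x-line → (6,1), t=1.6200 (wall)
  → r_1 = 1.6200
beam 2: φ=-45°, α=30°
  d=(0.8660,0.5000)  start (5,3)  tX=0.9353 tY=1.7000  stride 1/|dx|=1.1547 1/|dy|=2.0000
    cross x-line → (6,3), t=0.9353 (wall)
  → r_2 = 0.9353
beam 3: φ=45°, α=120°
  d=(-0.5000,0.8660)  start (5,3)  tX=0.3800 tY=0.9815  stride 1/|dx|=2.0000 1/|dy|=1.1547
    cross x-line → (4,3), t=0.3800
    cross y-line → (4,4), t=0.9815
    cross y-line → (4,5), t=2.1362
    cross x-line → (3,5), t=2.3800
    cross y-line → (3,6), t=3.2909
    cross x-line → (2,6), t=4.3800
    cross y-line → (2,7), t=4.4456
    cross y-line → (2,8), t=5.6003 (wall)
  → r_3 = 5.6003
beam 4: φ=135°, α=210°
  d=(-0.8660,-0.5000)  start (5,3)  tX=0.2194 tY=0.3000  stride 1/|dx|=1.1547 1/|dy|=2.0000
    cross x-line → (4,3), t=0.2194
    cross y-line → (4,2), t=0.3000 (wall)
  → r_4 = 0.3000

ranges = [1.6200, 0.9353, 5.6003, 0.3000]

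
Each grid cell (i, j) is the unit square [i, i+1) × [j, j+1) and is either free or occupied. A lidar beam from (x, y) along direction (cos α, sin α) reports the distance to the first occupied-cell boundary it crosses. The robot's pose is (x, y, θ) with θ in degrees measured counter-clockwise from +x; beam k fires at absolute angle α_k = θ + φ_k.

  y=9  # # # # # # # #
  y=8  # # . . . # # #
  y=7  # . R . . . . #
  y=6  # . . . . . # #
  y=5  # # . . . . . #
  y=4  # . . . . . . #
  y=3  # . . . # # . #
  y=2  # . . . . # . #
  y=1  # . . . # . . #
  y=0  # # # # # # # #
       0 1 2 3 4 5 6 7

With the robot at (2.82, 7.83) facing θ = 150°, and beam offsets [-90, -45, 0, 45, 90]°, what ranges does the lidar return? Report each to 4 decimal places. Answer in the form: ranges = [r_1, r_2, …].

beam 1: φ=-90°, α=60°
  cosα=0.5000 sinα=0.8660 | (2,7) | tMaxX 0.3600 tMaxY 0.1963 | tΔX 2.0000 tΔY 1.1547
    t=0.1963 [y] (2,8)
    t=0.3600 [x] (3,8)
    t=1.3510 [y] (3,9) — stop
  → r_1 = 1.3510
beam 2: φ=-45°, α=105°
  cosα=-0.2588 sinα=0.9659 | (2,7) | tMaxX 3.1682 tMaxY 0.1760 | tΔX 3.8637 tΔY 1.0353
    t=0.1760 [y] (2,8)
    t=1.2113 [y] (2,9) — stop
  → r_2 = 1.2113
beam 3: φ=0°, α=150°
  cosα=-0.8660 sinα=0.5000 | (2,7) | tMaxX 0.9469 tMaxY 0.3400 | tΔX 1.1547 tΔY 2.0000
    t=0.3400 [y] (2,8)
    t=0.9469 [x] (1,8) — stop
  → r_3 = 0.9469
beam 4: φ=45°, α=195°
  cosα=-0.9659 sinα=-0.2588 | (2,7) | tMaxX 0.8489 tMaxY 3.2069 | tΔX 1.0353 tΔY 3.8637
    t=0.8489 [x] (1,7)
    t=1.8842 [x] (0,7) — stop
  → r_4 = 1.8842
beam 5: φ=90°, α=240°
  cosα=-0.5000 sinα=-0.8660 | (2,7) | tMaxX 1.6400 tMaxY 0.9584 | tΔX 2.0000 tΔY 1.1547
    t=0.9584 [y] (2,6)
    t=1.6400 [x] (1,6)
    t=2.1131 [y] (1,5) — stop
  → r_5 = 2.1131

ranges = [1.3510, 1.2113, 0.9469, 1.8842, 2.1131]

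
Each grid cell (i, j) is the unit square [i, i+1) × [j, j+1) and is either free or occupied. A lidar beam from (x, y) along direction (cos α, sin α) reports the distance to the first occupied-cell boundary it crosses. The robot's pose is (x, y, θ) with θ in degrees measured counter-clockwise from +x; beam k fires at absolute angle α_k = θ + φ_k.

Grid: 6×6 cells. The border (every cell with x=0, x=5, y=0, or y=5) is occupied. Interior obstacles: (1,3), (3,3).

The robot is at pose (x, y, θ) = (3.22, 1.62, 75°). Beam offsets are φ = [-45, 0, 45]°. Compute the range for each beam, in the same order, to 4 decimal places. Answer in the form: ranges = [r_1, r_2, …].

ranges = [2.0554, 1.4287, 2.4400]

beam 1: φ=-45°, α=30°
  dir = (cos 30°, sin 30°) = (0.8660, 0.5000); from cell (3,1)
  next x-line at t=0.9007, next y-line at t=0.7600; Δt_x=1.1547, Δt_y=2.0000
    y: enter (3,2) at t=0.7600
    x: enter (4,2) at t=0.9007
    x: enter (5,2) at t=2.0554 ← occupied
  → r_1 = 2.0554
beam 2: φ=0°, α=75°
  dir = (cos 75°, sin 75°) = (0.2588, 0.9659); from cell (3,1)
  next x-line at t=3.0137, next y-line at t=0.3934; Δt_x=3.8637, Δt_y=1.0353
    y: enter (3,2) at t=0.3934
    y: enter (3,3) at t=1.4287 ← occupied
  → r_2 = 1.4287
beam 3: φ=45°, α=120°
  dir = (cos 120°, sin 120°) = (-0.5000, 0.8660); from cell (3,1)
  next x-line at t=0.4400, next y-line at t=0.4388; Δt_x=2.0000, Δt_y=1.1547
    y: enter (3,2) at t=0.4388
    x: enter (2,2) at t=0.4400
    y: enter (2,3) at t=1.5935
    x: enter (1,3) at t=2.4400 ← occupied
  → r_3 = 2.4400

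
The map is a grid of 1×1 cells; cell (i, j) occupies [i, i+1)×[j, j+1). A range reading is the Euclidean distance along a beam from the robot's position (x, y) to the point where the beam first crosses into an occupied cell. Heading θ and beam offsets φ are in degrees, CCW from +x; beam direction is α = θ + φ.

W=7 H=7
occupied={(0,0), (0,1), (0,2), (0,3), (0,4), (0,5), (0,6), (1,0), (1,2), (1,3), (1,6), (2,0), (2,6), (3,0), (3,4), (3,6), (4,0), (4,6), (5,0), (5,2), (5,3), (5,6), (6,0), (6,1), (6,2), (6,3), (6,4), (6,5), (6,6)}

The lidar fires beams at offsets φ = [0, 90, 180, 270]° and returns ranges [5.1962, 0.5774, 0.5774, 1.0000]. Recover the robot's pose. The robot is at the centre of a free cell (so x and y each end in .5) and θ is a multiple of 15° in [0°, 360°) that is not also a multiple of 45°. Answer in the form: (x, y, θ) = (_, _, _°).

(x, y, θ) = (5.5, 5.5, 240°)

Candidates: 20 free-cell centres × 16 headings = 320 poses. Raycast each; keep the one whose scan matches to 4 dp.
  (4.5, 2.5, 60°): beam 1 = 1.0000 ≠ 5.1962 ✗
  (1.5, 4.5, 195°): beam 1 = 0.5176 ≠ 5.1962 ✗
  (3.5, 2.5, 240°): beam 1 = 1.7321 ≠ 5.1962 ✗
  (2.5, 4.5, 165°): beam 1 = 1.5529 ≠ 5.1962 ✗
  …
  (5.5, 5.5, 240°): r_1=5.1962, r_2=0.5774, r_3=0.5774, r_4=1.0000 — all match ✓
No second candidate reproduces the full scan.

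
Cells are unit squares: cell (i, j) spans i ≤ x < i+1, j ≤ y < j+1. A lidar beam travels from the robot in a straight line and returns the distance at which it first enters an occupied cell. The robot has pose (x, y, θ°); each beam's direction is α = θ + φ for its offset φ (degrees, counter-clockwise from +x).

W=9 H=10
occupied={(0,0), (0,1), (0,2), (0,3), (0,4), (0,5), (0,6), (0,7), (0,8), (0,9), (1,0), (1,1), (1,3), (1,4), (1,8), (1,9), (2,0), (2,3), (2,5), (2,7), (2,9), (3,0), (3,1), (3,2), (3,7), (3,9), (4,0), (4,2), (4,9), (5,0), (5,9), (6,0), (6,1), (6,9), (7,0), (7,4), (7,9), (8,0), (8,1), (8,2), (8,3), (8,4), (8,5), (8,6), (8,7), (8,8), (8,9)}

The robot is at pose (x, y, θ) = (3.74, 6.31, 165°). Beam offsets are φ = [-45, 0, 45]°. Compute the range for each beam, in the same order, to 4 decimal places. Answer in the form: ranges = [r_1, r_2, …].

ranges = [0.7967, 2.8367, 0.8545]

beam 1: φ=-45°, α=120°
  cosα=-0.5000 sinα=0.8660 | (3,6) | tMaxX 1.4800 tMaxY 0.7967 | tΔX 2.0000 tΔY 1.1547
    t=0.7967 [y] (3,7) — stop
  → r_1 = 0.7967
beam 2: φ=0°, α=165°
  cosα=-0.9659 sinα=0.2588 | (3,6) | tMaxX 0.7661 tMaxY 2.6660 | tΔX 1.0353 tΔY 3.8637
    t=0.7661 [x] (2,6)
    t=1.8014 [x] (1,6)
    t=2.6660 [y] (1,7)
    t=2.8367 [x] (0,7) — stop
  → r_2 = 2.8367
beam 3: φ=45°, α=210°
  cosα=-0.8660 sinα=-0.5000 | (3,6) | tMaxX 0.8545 tMaxY 0.6200 | tΔX 1.1547 tΔY 2.0000
    t=0.6200 [y] (3,5)
    t=0.8545 [x] (2,5) — stop
  → r_3 = 0.8545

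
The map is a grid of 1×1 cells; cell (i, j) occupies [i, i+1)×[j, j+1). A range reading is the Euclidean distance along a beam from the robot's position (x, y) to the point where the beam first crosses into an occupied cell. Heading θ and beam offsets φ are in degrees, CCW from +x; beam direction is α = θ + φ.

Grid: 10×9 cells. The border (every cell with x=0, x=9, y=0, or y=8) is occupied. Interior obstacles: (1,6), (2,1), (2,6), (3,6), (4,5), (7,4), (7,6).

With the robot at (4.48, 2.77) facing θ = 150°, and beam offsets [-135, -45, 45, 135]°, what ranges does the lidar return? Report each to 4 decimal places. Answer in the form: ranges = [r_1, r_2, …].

ranges = [4.6794, 3.3439, 3.6028, 1.8324]

beam 1: φ=-135°, α=15°
  d=(0.9659,0.2588)  start (4,2)  tX=0.5383 tY=0.8887  stride 1/|dx|=1.0353 1/|dy|=3.8637
    cross x-line → (5,2), t=0.5383
    cross y-line → (5,3), t=0.8887
    cross x-line → (6,3), t=1.5736
    cross x-line → (7,3), t=2.6089
    cross x-line → (8,3), t=3.6442
    cross x-line → (9,3), t=4.6794 (wall)
  → r_1 = 4.6794
beam 2: φ=-45°, α=105°
  d=(-0.2588,0.9659)  start (4,2)  tX=1.8546 tY=0.2381  stride 1/|dx|=3.8637 1/|dy|=1.0353
    cross y-line → (4,3), t=0.2381
    cross y-line → (4,4), t=1.2734
    cross x-line → (3,4), t=1.8546
    cross y-line → (3,5), t=2.3087
    cross y-line → (3,6), t=3.3439 (wall)
  → r_2 = 3.3439
beam 3: φ=45°, α=195°
  d=(-0.9659,-0.2588)  start (4,2)  tX=0.4969 tY=2.9751  stride 1/|dx|=1.0353 1/|dy|=3.8637
    cross x-line → (3,2), t=0.4969
    cross x-line → (2,2), t=1.5322
    cross x-line → (1,2), t=2.5675
    cross y-line → (1,1), t=2.9751
    cross x-line → (0,1), t=3.6028 (wall)
  → r_3 = 3.6028
beam 4: φ=135°, α=285°
  d=(0.2588,-0.9659)  start (4,2)  tX=2.0091 tY=0.7972  stride 1/|dx|=3.8637 1/|dy|=1.0353
    cross y-line → (4,1), t=0.7972
    cross y-line → (4,0), t=1.8324 (wall)
  → r_4 = 1.8324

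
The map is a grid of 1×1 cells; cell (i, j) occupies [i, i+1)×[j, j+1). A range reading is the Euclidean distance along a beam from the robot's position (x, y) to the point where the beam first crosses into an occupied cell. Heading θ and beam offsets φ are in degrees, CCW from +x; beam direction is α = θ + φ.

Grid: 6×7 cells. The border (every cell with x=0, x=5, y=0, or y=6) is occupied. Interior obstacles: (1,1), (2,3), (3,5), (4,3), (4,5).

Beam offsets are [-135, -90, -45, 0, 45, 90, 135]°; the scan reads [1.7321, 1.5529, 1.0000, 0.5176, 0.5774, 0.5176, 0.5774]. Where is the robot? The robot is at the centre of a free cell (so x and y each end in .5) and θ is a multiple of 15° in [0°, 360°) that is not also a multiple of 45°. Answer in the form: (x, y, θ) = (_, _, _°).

(x, y, θ) = (1.5, 5.5, 75°)

Candidates: 15 free-cell centres × 16 headings = 240 poses. Raycast each; keep the one whose scan matches to 4 dp.
  (4.5, 4.5, 195°): beam 1 = 0.5774 ≠ 1.7321 ✗
  (3.5, 3.5, 300°): beam 1 = 0.5176 ≠ 1.7321 ✗
  (2.5, 2.5, 15°): beam 1 = 1.0000 ≠ 1.7321 ✗
  …
  (1.5, 5.5, 75°): r_1=1.7321, r_2=1.5529, r_3=1.0000, r_4=0.5176, r_5=0.5774, r_6=0.5176, r_7=0.5774 — all match ✓
Unique over the lattice → pose = (1.5, 5.5, 75°).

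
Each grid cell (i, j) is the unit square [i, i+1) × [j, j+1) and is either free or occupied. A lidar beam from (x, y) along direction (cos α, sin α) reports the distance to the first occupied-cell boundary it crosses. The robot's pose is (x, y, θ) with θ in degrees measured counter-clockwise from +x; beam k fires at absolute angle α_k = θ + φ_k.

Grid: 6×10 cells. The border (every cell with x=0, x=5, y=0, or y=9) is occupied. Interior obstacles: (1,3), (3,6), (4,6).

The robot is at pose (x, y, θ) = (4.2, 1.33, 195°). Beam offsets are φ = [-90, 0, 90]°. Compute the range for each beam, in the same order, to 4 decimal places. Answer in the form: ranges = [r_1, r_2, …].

ranges = [7.9406, 1.2750, 0.3416]

beam 1: φ=-90°, α=105°
  cosα=-0.2588 sinα=0.9659 | (4,1) | tMaxX 0.7727 tMaxY 0.6936 | tΔX 3.8637 tΔY 1.0353
    t=0.6936 [y] (4,2)
    t=0.7727 [x] (3,2)
    t=1.7289 [y] (3,3)
    t=2.7642 [y] (3,4)
    t=3.7995 [y] (3,5)
    t=4.6364 [x] (2,5)
    t=4.8347 [y] (2,6)
    t=5.8700 [y] (2,7)
    t=6.9053 [y] (2,8)
    t=7.9406 [y] (2,9) — stop
  → r_1 = 7.9406
beam 2: φ=0°, α=195°
  cosα=-0.9659 sinα=-0.2588 | (4,1) | tMaxX 0.2071 tMaxY 1.2750 | tΔX 1.0353 tΔY 3.8637
    t=0.2071 [x] (3,1)
    t=1.2423 [x] (2,1)
    t=1.2750 [y] (2,0) — stop
  → r_2 = 1.2750
beam 3: φ=90°, α=285°
  cosα=0.2588 sinα=-0.9659 | (4,1) | tMaxX 3.0910 tMaxY 0.3416 | tΔX 3.8637 tΔY 1.0353
    t=0.3416 [y] (4,0) — stop
  → r_3 = 0.3416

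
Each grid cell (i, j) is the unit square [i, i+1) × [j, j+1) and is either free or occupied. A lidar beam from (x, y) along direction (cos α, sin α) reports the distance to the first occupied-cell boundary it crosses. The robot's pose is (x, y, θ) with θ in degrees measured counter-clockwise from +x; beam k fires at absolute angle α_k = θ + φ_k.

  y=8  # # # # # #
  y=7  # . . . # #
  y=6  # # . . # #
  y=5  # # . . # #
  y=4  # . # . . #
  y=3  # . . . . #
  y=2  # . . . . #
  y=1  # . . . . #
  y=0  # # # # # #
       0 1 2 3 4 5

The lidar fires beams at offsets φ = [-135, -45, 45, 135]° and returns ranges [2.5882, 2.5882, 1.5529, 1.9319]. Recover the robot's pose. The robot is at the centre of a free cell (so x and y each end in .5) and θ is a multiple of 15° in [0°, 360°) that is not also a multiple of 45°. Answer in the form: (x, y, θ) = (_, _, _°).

The pose lattice has 22·16 = 352 candidates. Test each by forward raycasting.
  (1.5, 4.5, 30°): beam 1 = 1.9319 ≠ 2.5882 ✗
  (3.5, 6.5, 75°): beam 1 = 1.0000 ≠ 2.5882 ✗
  (2.5, 2.5, 285°): beam 1 = 1.7321 ≠ 2.5882 ✗
  (2.5, 1.5, 195°): beam 1 = 4.0415 ≠ 2.5882 ✗
  …
  (3.5, 3.5, 300°): r_1=2.5882, r_2=2.5882, r_3=1.5529, r_4=1.9319 — all match ✓
Only this pose fits every beam.

(x, y, θ) = (3.5, 3.5, 300°)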